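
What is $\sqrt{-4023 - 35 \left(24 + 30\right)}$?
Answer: $9 i \sqrt{73} \approx 76.896 i$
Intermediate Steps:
$\sqrt{-4023 - 35 \left(24 + 30\right)} = \sqrt{-4023 - 1890} = \sqrt{-5913} = 9 i \sqrt{73}$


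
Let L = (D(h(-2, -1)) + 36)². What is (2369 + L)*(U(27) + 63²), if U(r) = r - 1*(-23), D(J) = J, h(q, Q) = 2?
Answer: 15324447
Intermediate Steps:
U(r) = 23 + r (U(r) = r + 23 = 23 + r)
L = 1444 (L = (2 + 36)² = 38² = 1444)
(2369 + L)*(U(27) + 63²) = (2369 + 1444)*((23 + 27) + 63²) = 3813*(50 + 3969) = 3813*4019 = 15324447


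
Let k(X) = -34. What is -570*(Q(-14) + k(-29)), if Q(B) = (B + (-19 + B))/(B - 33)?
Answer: 18810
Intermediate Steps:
Q(B) = (-19 + 2*B)/(-33 + B)
-570*(Q(-14) + k(-29)) = -570*((-19 + 2*(-14))/(-33 - 14) - 34) = -570*((-19 - 28)/(-47) - 34) = -570*(-1/47*(-47) - 34) = -570*(1 - 34) = -570*(-33) = 18810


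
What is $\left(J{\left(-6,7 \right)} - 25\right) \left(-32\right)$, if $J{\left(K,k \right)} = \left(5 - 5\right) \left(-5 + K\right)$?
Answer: $800$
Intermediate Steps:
$J{\left(K,k \right)} = 0$ ($J{\left(K,k \right)} = 0 \left(-5 + K\right) = 0$)
$\left(J{\left(-6,7 \right)} - 25\right) \left(-32\right) = \left(0 - 25\right) \left(-32\right) = \left(-25\right) \left(-32\right) = 800$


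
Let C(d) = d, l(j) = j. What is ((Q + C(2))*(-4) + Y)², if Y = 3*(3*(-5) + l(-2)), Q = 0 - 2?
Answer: 2601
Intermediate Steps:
Q = -2
Y = -51 (Y = 3*(3*(-5) - 2) = 3*(-15 - 2) = 3*(-17) = -51)
((Q + C(2))*(-4) + Y)² = ((-2 + 2)*(-4) - 51)² = (0*(-4) - 51)² = (0 - 51)² = (-51)² = 2601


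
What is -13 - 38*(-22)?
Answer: 823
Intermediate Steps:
-13 - 38*(-22) = -13 + 836 = 823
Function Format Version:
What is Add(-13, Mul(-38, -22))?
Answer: 823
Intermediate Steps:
Add(-13, Mul(-38, -22)) = Add(-13, 836) = 823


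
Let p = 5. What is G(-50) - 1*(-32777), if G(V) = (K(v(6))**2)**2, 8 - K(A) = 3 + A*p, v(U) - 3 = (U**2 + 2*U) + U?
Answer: 6146592777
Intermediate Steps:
v(U) = 3 + U**2 + 3*U (v(U) = 3 + ((U**2 + 2*U) + U) = 3 + (U**2 + 3*U) = 3 + U**2 + 3*U)
K(A) = 5 - 5*A (K(A) = 8 - (3 + A*5) = 8 - (3 + 5*A) = 8 + (-3 - 5*A) = 5 - 5*A)
G(V) = 6146560000 (G(V) = ((5 - 5*(3 + 6**2 + 3*6))**2)**2 = ((5 - 5*(3 + 36 + 18))**2)**2 = ((5 - 5*57)**2)**2 = ((5 - 285)**2)**2 = ((-280)**2)**2 = 78400**2 = 6146560000)
G(-50) - 1*(-32777) = 6146560000 - 1*(-32777) = 6146560000 + 32777 = 6146592777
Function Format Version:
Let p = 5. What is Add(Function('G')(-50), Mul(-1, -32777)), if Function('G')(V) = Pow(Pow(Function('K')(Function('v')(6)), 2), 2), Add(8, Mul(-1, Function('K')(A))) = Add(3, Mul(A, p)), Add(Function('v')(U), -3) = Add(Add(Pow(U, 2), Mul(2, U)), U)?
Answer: 6146592777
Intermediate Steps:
Function('v')(U) = Add(3, Pow(U, 2), Mul(3, U)) (Function('v')(U) = Add(3, Add(Add(Pow(U, 2), Mul(2, U)), U)) = Add(3, Add(Pow(U, 2), Mul(3, U))) = Add(3, Pow(U, 2), Mul(3, U)))
Function('K')(A) = Add(5, Mul(-5, A)) (Function('K')(A) = Add(8, Mul(-1, Add(3, Mul(A, 5)))) = Add(8, Mul(-1, Add(3, Mul(5, A)))) = Add(8, Add(-3, Mul(-5, A))) = Add(5, Mul(-5, A)))
Function('G')(V) = 6146560000 (Function('G')(V) = Pow(Pow(Add(5, Mul(-5, Add(3, Pow(6, 2), Mul(3, 6)))), 2), 2) = Pow(Pow(Add(5, Mul(-5, Add(3, 36, 18))), 2), 2) = Pow(Pow(Add(5, Mul(-5, 57)), 2), 2) = Pow(Pow(Add(5, -285), 2), 2) = Pow(Pow(-280, 2), 2) = Pow(78400, 2) = 6146560000)
Add(Function('G')(-50), Mul(-1, -32777)) = Add(6146560000, Mul(-1, -32777)) = Add(6146560000, 32777) = 6146592777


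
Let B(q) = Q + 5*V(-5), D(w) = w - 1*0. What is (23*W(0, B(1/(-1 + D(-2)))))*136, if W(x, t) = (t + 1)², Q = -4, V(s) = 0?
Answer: 28152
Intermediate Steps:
D(w) = w (D(w) = w + 0 = w)
B(q) = -4 (B(q) = -4 + 5*0 = -4 + 0 = -4)
W(x, t) = (1 + t)²
(23*W(0, B(1/(-1 + D(-2)))))*136 = (23*(1 - 4)²)*136 = (23*(-3)²)*136 = (23*9)*136 = 207*136 = 28152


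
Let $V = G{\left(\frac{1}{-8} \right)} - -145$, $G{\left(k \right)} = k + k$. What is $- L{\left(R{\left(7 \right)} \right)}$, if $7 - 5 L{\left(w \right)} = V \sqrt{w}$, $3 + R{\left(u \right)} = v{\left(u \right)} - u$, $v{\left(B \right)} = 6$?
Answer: $- \frac{7}{5} + \frac{579 i}{10} \approx -1.4 + 57.9 i$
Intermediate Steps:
$G{\left(k \right)} = 2 k$
$R{\left(u \right)} = 3 - u$ ($R{\left(u \right)} = -3 - \left(-6 + u\right) = 3 - u$)
$V = \frac{579}{4}$ ($V = \frac{2}{-8} - -145 = 2 \left(- \frac{1}{8}\right) + 145 = - \frac{1}{4} + 145 = \frac{579}{4} \approx 144.75$)
$L{\left(w \right)} = \frac{7}{5} - \frac{579 \sqrt{w}}{20}$ ($L{\left(w \right)} = \frac{7}{5} - \frac{\frac{579}{4} \sqrt{w}}{5} = \frac{7}{5} - \frac{579 \sqrt{w}}{20}$)
$- L{\left(R{\left(7 \right)} \right)} = - (\frac{7}{5} - \frac{579 \sqrt{3 - 7}}{20}) = - (\frac{7}{5} - \frac{579 \sqrt{-4}}{20}) = - (\frac{7}{5} - \frac{579 \cdot 2 i}{20}) = - (\frac{7}{5} - \frac{579 i}{10}) = - \frac{7}{5} + \frac{579 i}{10}$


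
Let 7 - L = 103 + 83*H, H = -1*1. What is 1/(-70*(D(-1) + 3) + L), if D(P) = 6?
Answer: -1/643 ≈ -0.0015552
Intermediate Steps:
H = -1
L = -13 (L = 7 - (103 + 83*(-1)) = 7 - (103 - 83) = 7 - 1*20 = 7 - 20 = -13)
1/(-70*(D(-1) + 3) + L) = 1/(-70*(6 + 3) - 13) = 1/(-70*9 - 13) = 1/(-630 - 13) = 1/(-643) = -1/643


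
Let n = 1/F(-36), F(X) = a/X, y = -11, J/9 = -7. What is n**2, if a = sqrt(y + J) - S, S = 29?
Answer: 1296/(29 - I*sqrt(74))**2 ≈ 1.1873 + 0.77234*I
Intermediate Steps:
J = -63 (J = 9*(-7) = -63)
a = -29 + I*sqrt(74) (a = sqrt(-11 - 63) - 1*29 = sqrt(-74) - 29 = I*sqrt(74) - 29 = -29 + I*sqrt(74) ≈ -29.0 + 8.6023*I)
F(X) = (-29 + I*sqrt(74))/X
n = 1/(29/36 - I*sqrt(74)/36) (n = 1/((-29 + I*sqrt(74))/(-36)) = 1/(-(-29 + I*sqrt(74))/36) = 1/(29/36 - I*sqrt(74)/36) ≈ 1.141 + 0.33845*I)
n**2 = (348/305 + 12*I*sqrt(74)/305)**2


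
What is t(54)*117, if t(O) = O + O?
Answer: 12636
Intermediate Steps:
t(O) = 2*O
t(54)*117 = (2*54)*117 = 108*117 = 12636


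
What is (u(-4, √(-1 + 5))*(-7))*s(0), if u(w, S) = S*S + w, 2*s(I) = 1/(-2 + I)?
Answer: 0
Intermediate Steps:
s(I) = 1/(2*(-2 + I))
u(w, S) = w + S² (u(w, S) = S² + w = w + S²)
(u(-4, √(-1 + 5))*(-7))*s(0) = ((-4 + (√(-1 + 5))²)*(-7))*(1/(2*(-2 + 0))) = ((-4 + (√4)²)*(-7))*((½)/(-2)) = ((-4 + 2²)*(-7))*((½)*(-½)) = ((-4 + 4)*(-7))*(-¼) = (0*(-7))*(-¼) = 0*(-¼) = 0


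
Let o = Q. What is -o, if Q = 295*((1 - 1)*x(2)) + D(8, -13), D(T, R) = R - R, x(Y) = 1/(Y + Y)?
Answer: 0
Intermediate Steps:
x(Y) = 1/(2*Y)
D(T, R) = 0
Q = 0 (Q = 295*((1 - 1)*((1/2)/2)) + 0 = 295*(0*((1/2)*(1/2))) + 0 = 295*(0*(1/4)) + 0 = 295*0 + 0 = 0 + 0 = 0)
o = 0
-o = -1*0 = 0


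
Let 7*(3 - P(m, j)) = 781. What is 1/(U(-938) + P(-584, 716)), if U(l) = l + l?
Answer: -7/13892 ≈ -0.00050389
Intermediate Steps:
P(m, j) = -760/7 (P(m, j) = 3 - ⅐*781 = 3 - 781/7 = -760/7)
U(l) = 2*l
1/(U(-938) + P(-584, 716)) = 1/(2*(-938) - 760/7) = 1/(-1876 - 760/7) = 1/(-13892/7) = -7/13892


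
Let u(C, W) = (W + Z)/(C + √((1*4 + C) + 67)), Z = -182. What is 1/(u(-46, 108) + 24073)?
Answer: 41/987067 ≈ 4.1537e-5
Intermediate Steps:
u(C, W) = (-182 + W)/(C + √(71 + C)) (u(C, W) = (W - 182)/(C + √((1*4 + C) + 67)) = (-182 + W)/(C + √((4 + C) + 67)) = (-182 + W)/(C + √(71 + C)))
1/(u(-46, 108) + 24073) = 1/((-182 + 108)/(-46 + √(71 - 46)) + 24073) = 1/(-74/(-46 + √25) + 24073) = 1/(-74/(-46 + 5) + 24073) = 1/(-74/(-41) + 24073) = 1/(-1/41*(-74) + 24073) = 1/(74/41 + 24073) = 1/(987067/41) = 41/987067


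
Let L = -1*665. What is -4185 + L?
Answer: -4850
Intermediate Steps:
L = -665
-4185 + L = -4185 - 665 = -4850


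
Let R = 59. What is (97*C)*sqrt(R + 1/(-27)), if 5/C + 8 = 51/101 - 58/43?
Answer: -4212710*sqrt(1194)/345681 ≈ -421.10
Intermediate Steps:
C = -21715/38409 (C = 5/(-8 + (51/101 - 58/43)) = 5/(-8 - 3665/4343) = 5/(-38409/4343) = 5*(-4343/38409) = -21715/38409 ≈ -0.56536)
(97*C)*sqrt(R + 1/(-27)) = (97*(-21715/38409))*sqrt(59 + 1/(-27)) = -2106355*sqrt(59 - 1/27)/38409 = -4212710*sqrt(1194)/345681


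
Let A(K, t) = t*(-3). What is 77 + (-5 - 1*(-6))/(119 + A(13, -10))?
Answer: 11474/149 ≈ 77.007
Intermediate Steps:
A(K, t) = -3*t
77 + (-5 - 1*(-6))/(119 + A(13, -10)) = 77 + (-5 - 1*(-6))/(119 - 3*(-10)) = 77 + (-5 + 6)/(119 + 30) = 77 + 1/149 = 11474/149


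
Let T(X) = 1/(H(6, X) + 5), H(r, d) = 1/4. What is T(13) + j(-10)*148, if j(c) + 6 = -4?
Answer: -31076/21 ≈ -1479.8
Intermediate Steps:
H(r, d) = ¼
j(c) = -10 (j(c) = -6 - 4 = -10)
T(X) = 4/21 (T(X) = 1/(¼ + 5) = 1/(21/4) = 4/21)
T(13) + j(-10)*148 = 4/21 - 10*148 = 4/21 - 1480 = -31076/21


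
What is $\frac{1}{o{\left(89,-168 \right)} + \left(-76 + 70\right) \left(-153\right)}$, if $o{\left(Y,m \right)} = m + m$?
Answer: $\frac{1}{582} \approx 0.0017182$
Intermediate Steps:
$o{\left(Y,m \right)} = 2 m$
$\frac{1}{o{\left(89,-168 \right)} + \left(-76 + 70\right) \left(-153\right)} = \frac{1}{2 \left(-168\right) + \left(-76 + 70\right) \left(-153\right)} = \frac{1}{-336 - -918} = \frac{1}{-336 + 918} = \frac{1}{582}$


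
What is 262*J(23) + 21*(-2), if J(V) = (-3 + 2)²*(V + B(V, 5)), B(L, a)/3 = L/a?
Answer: 47998/5 ≈ 9599.6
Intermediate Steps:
B(L, a) = 3*L/a (B(L, a) = 3*(L/a) = 3*L/a)
J(V) = 8*V/5 (J(V) = (-3 + 2)²*(V + 3*V/5) = (-1)²*(V + 3*V*(⅕)) = 1*(V + 3*V/5) = 1*(8*V/5) = 8*V/5)
262*J(23) + 21*(-2) = 262*((8/5)*23) + 21*(-2) = 262*(184/5) - 42 = 48208/5 - 42 = 47998/5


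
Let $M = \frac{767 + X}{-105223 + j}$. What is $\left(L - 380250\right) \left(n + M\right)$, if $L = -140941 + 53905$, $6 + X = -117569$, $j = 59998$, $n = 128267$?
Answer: $- \frac{301191365893282}{5025} \approx -5.9939 \cdot 10^{10}$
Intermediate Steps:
$X = -117575$ ($X = -6 - 117569 = -117575$)
$L = -87036$
$M = \frac{38936}{15075}$ ($M = \frac{767 - 117575}{-105223 + 59998} = - \frac{116808}{-45225} = \left(-116808\right) \left(- \frac{1}{45225}\right) = \frac{38936}{15075} \approx 2.5828$)
$\left(L - 380250\right) \left(n + M\right) = \left(-87036 - 380250\right) \left(128267 + \frac{38936}{15075}\right) = \left(-467286\right) \frac{1933663961}{15075} = - \frac{301191365893282}{5025}$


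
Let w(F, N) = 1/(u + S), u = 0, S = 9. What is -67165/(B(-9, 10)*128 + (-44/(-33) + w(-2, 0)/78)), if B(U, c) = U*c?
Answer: 47149830/8086103 ≈ 5.8310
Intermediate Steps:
w(F, N) = ⅑ (w(F, N) = 1/(0 + 9) = 1/9 = ⅑)
-67165/(B(-9, 10)*128 + (-44/(-33) + w(-2, 0)/78)) = -67165/(-9*10*128 + (-44/(-33) + (⅑)/78)) = -67165/(-90*128 + (-44*(-1/33) + (⅑)*(1/78))) = -67165/(-11520 + (4/3 + 1/702)) = -67165/(-11520 + 937/702) = -67165/(-8086103/702) = -67165*(-702/8086103) = 47149830/8086103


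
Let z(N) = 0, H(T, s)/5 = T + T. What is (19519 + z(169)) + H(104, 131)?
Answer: 20559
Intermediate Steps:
H(T, s) = 10*T (H(T, s) = 5*(T + T) = 5*(2*T) = 10*T)
(19519 + z(169)) + H(104, 131) = (19519 + 0) + 10*104 = 19519 + 1040 = 20559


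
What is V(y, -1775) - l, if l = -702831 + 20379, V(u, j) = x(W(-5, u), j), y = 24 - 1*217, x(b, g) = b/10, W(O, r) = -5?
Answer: 1364903/2 ≈ 6.8245e+5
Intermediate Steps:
x(b, g) = b/10 (x(b, g) = b*(⅒) = b/10)
y = -193 (y = 24 - 217 = -193)
V(u, j) = -½ (V(u, j) = (⅒)*(-5) = -½)
l = -682452
V(y, -1775) - l = -½ - 1*(-682452) = -½ + 682452 = 1364903/2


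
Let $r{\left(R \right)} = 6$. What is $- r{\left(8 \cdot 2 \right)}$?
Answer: $-6$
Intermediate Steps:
$- r{\left(8 \cdot 2 \right)} = \left(-1\right) 6 = -6$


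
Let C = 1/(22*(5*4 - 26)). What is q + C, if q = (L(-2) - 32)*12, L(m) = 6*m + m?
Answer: -72865/132 ≈ -552.01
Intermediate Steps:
L(m) = 7*m
C = -1/132 (C = 1/(22*(20 - 26)) = 1/(22*(-6)) = 1/(-132) = -1/132 ≈ -0.0075758)
q = -552 (q = (7*(-2) - 32)*12 = (-14 - 32)*12 = -46*12 = -552)
q + C = -552 - 1/132 = -72865/132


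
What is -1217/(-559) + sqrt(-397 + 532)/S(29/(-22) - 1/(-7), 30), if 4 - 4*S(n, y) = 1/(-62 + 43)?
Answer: 1217/559 + 228*sqrt(15)/77 ≈ 13.645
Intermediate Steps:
S(n, y) = 77/76 (S(n, y) = 1 - 1/(4*(-62 + 43)) = 1 - 1/4/(-19) = 1 - 1/4*(-1/19) = 1 + 1/76 = 77/76)
-1217/(-559) + sqrt(-397 + 532)/S(29/(-22) - 1/(-7), 30) = -1217/(-559) + sqrt(-397 + 532)/(77/76) = -1217*(-1/559) + sqrt(135)*(76/77) = 1217/559 + (3*sqrt(15))*(76/77) = 1217/559 + 228*sqrt(15)/77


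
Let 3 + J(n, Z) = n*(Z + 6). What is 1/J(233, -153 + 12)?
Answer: -1/31458 ≈ -3.1788e-5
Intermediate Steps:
J(n, Z) = -3 + n*(6 + Z) (J(n, Z) = -3 + n*(Z + 6) = -3 + n*(6 + Z))
1/J(233, -153 + 12) = 1/(-3 + 6*233 + (-153 + 12)*233) = 1/(-3 + 1398 - 141*233) = 1/(-3 + 1398 - 32853) = 1/(-31458) = -1/31458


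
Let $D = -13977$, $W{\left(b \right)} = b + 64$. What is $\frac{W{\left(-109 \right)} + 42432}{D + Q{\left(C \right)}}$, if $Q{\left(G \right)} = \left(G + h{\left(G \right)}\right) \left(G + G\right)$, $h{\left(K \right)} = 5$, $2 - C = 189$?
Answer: $\frac{42387}{54091} \approx 0.78362$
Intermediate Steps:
$C = -187$ ($C = 2 - 189 = -187$)
$W{\left(b \right)} = 64 + b$
$Q{\left(G \right)} = 2 G \left(5 + G\right)$ ($Q{\left(G \right)} = \left(G + 5\right) \left(G + G\right) = \left(5 + G\right) 2 G = 2 G \left(5 + G\right)$)
$\frac{W{\left(-109 \right)} + 42432}{D + Q{\left(C \right)}} = \frac{\left(64 - 109\right) + 42432}{-13977 + 2 \left(-187\right) \left(5 - 187\right)} = \frac{-45 + 42432}{-13977 + 2 \left(-187\right) \left(-182\right)} = \frac{42387}{-13977 + 68068} = \frac{42387}{54091}$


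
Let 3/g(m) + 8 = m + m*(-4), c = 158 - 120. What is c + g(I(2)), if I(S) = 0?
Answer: 301/8 ≈ 37.625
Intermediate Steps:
c = 38
g(m) = 3/(-8 - 3*m) (g(m) = 3/(-8 + (m + m*(-4))) = 3/(-8 + (m - 4*m)) = 3/(-8 - 3*m))
c + g(I(2)) = 38 - 3/(8 + 3*0) = 38 - 3/(8 + 0) = 38 - 3/8 = 301/8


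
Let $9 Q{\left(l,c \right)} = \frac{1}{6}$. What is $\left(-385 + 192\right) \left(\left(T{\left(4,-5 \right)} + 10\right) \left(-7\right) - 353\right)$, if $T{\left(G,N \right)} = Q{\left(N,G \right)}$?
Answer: $\frac{4409857}{54} \approx 81664.0$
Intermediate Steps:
$Q{\left(l,c \right)} = \frac{1}{54}$ ($Q{\left(l,c \right)} = \frac{1}{9 \cdot 6} = \frac{1}{9} \cdot \frac{1}{6} = \frac{1}{54}$)
$T{\left(G,N \right)} = \frac{1}{54}$
$\left(-385 + 192\right) \left(\left(T{\left(4,-5 \right)} + 10\right) \left(-7\right) - 353\right) = \left(-385 + 192\right) \left(\left(\frac{1}{54} + 10\right) \left(-7\right) - 353\right) = - 193 \left(\frac{541}{54} \left(-7\right) - 353\right) = - 193 \left(- \frac{3787}{54} - 353\right) = \left(-193\right) \left(- \frac{22849}{54}\right) = \frac{4409857}{54}$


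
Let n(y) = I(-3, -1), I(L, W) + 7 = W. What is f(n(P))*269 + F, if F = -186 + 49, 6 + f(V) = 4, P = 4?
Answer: -675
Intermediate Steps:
I(L, W) = -7 + W
n(y) = -8 (n(y) = -7 - 1 = -8)
f(V) = -2 (f(V) = -6 + 4 = -2)
F = -137
f(n(P))*269 + F = -2*269 - 137 = -538 - 137 = -675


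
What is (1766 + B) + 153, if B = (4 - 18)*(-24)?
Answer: 2255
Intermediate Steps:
B = 336 (B = -14*(-24) = 336)
(1766 + B) + 153 = (1766 + 336) + 153 = 2102 + 153 = 2255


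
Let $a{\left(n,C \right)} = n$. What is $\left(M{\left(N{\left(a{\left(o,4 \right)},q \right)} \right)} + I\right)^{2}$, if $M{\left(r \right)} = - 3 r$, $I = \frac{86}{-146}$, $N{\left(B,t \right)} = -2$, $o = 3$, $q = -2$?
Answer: $\frac{156025}{5329} \approx 29.278$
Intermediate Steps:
$I = - \frac{43}{73}$ ($I = 86 \left(- \frac{1}{146}\right) = - \frac{43}{73} \approx -0.58904$)
$\left(M{\left(N{\left(a{\left(o,4 \right)},q \right)} \right)} + I\right)^{2} = \left(\left(-3\right) \left(-2\right) - \frac{43}{73}\right)^{2} = \left(6 - \frac{43}{73}\right)^{2} = \left(\frac{395}{73}\right)^{2} = \frac{156025}{5329}$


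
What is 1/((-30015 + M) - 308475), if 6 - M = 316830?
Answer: -1/655314 ≈ -1.5260e-6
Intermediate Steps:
M = -316824 (M = 6 - 1*316830 = 6 - 316830 = -316824)
1/((-30015 + M) - 308475) = 1/((-30015 - 316824) - 308475) = 1/(-346839 - 308475) = 1/(-655314) = -1/655314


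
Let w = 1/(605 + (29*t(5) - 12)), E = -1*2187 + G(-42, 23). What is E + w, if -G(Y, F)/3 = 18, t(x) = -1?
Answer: -1263923/564 ≈ -2241.0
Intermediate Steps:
G(Y, F) = -54 (G(Y, F) = -3*18 = -54)
E = -2241 (E = -1*2187 - 54 = -2187 - 54 = -2241)
w = 1/564 (w = 1/(605 + (29*(-1) - 12)) = 1/(605 + (-29 - 12)) = 1/(605 - 41) = 1/564 ≈ 0.0017731)
E + w = -2241 + 1/564 = -1263923/564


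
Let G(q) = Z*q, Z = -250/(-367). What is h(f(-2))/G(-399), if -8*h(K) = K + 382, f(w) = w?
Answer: 367/2100 ≈ 0.17476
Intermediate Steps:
Z = 250/367 (Z = -250*(-1/367) = 250/367 ≈ 0.68120)
G(q) = 250*q/367
h(K) = -191/4 - K/8 (h(K) = -(K + 382)/8 = -(382 + K)/8 = -191/4 - K/8)
h(f(-2))/G(-399) = (-191/4 - 1/8*(-2))/(((250/367)*(-399))) = (-191/4 + 1/4)/(-99750/367) = -95/2*(-367/99750) = 367/2100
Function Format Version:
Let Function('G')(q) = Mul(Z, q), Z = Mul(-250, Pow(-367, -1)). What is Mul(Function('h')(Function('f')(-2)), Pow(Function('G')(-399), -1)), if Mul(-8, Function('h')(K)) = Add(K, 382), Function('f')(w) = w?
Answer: Rational(367, 2100) ≈ 0.17476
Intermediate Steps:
Z = Rational(250, 367) (Z = Mul(-250, Rational(-1, 367)) = Rational(250, 367) ≈ 0.68120)
Function('G')(q) = Mul(Rational(250, 367), q)
Function('h')(K) = Add(Rational(-191, 4), Mul(Rational(-1, 8), K)) (Function('h')(K) = Mul(Rational(-1, 8), Add(K, 382)) = Mul(Rational(-1, 8), Add(382, K)) = Add(Rational(-191, 4), Mul(Rational(-1, 8), K)))
Mul(Function('h')(Function('f')(-2)), Pow(Function('G')(-399), -1)) = Mul(Add(Rational(-191, 4), Mul(Rational(-1, 8), -2)), Pow(Mul(Rational(250, 367), -399), -1)) = Mul(Add(Rational(-191, 4), Rational(1, 4)), Pow(Rational(-99750, 367), -1)) = Mul(Rational(-95, 2), Rational(-367, 99750)) = Rational(367, 2100)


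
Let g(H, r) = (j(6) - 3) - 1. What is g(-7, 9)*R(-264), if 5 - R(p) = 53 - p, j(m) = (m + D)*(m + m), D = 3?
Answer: -32448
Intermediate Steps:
j(m) = 2*m*(3 + m) (j(m) = (m + 3)*(m + m) = (3 + m)*(2*m) = 2*m*(3 + m))
R(p) = -48 + p (R(p) = 5 - (53 - p) = 5 + (-53 + p) = -48 + p)
g(H, r) = 104 (g(H, r) = (2*6*(3 + 6) - 3) - 1 = (2*6*9 - 3) - 1 = (108 - 3) - 1 = 105 - 1 = 104)
g(-7, 9)*R(-264) = 104*(-48 - 264) = 104*(-312) = -32448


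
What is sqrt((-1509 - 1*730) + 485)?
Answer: I*sqrt(1754) ≈ 41.881*I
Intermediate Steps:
sqrt((-1509 - 1*730) + 485) = sqrt((-1509 - 730) + 485) = sqrt(-2239 + 485) = sqrt(-1754) = I*sqrt(1754)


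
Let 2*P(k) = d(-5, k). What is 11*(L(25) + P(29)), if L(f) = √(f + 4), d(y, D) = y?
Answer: -55/2 + 11*√29 ≈ 31.737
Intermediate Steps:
P(k) = -5/2 (P(k) = (½)*(-5) = -5/2)
L(f) = √(4 + f)
11*(L(25) + P(29)) = 11*(√(4 + 25) - 5/2) = 11*(√29 - 5/2) = 11*(-5/2 + √29) = -55/2 + 11*√29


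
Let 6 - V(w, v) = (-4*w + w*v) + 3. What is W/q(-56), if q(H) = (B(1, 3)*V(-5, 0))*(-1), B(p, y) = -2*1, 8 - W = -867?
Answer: -875/34 ≈ -25.735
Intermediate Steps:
W = 875 (W = 8 - 1*(-867) = 8 + 867 = 875)
B(p, y) = -2
V(w, v) = 3 + 4*w - v*w (V(w, v) = 6 - ((-4*w + w*v) + 3) = 6 - ((-4*w + v*w) + 3) = 6 - (3 - 4*w + v*w) = 6 + (-3 + 4*w - v*w) = 3 + 4*w - v*w)
q(H) = -34 (q(H) = -2*(3 + 4*(-5) - 1*0*(-5))*(-1) = -2*(3 - 20 + 0)*(-1) = -2*(-17)*(-1) = 34*(-1) = -34)
W/q(-56) = 875/(-34) = 875*(-1/34) = -875/34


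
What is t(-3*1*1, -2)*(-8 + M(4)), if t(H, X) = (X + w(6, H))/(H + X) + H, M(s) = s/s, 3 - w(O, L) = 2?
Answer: 98/5 ≈ 19.600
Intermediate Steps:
w(O, L) = 1 (w(O, L) = 3 - 1*2 = 3 - 2 = 1)
M(s) = 1
t(H, X) = H + (1 + X)/(H + X) (t(H, X) = (X + 1)/(H + X) + H = (1 + X)/(H + X) + H = H + (1 + X)/(H + X))
t(-3*1*1, -2)*(-8 + M(4)) = ((1 - 2 + (-3*1*1)² + (-3*1*1)*(-2))/(-3*1*1 - 2))*(-8 + 1) = ((1 - 2 + (-3*1)² - 3*1*(-2))/(-3*1 - 2))*(-7) = ((1 - 2 + (-3)² - 3*(-2))/(-3 - 2))*(-7) = ((1 - 2 + 9 + 6)/(-5))*(-7) = -⅕*14*(-7) = -14/5*(-7) = 98/5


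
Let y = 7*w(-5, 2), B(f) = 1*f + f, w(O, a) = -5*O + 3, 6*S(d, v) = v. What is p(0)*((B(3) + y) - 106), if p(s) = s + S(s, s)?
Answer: 0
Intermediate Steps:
S(d, v) = v/6
w(O, a) = 3 - 5*O
B(f) = 2*f (B(f) = f + f = 2*f)
y = 196 (y = 7*(3 - 5*(-5)) = 7*(3 + 25) = 7*28 = 196)
p(s) = 7*s/6 (p(s) = s + s/6 = 7*s/6)
p(0)*((B(3) + y) - 106) = ((7/6)*0)*((2*3 + 196) - 106) = 0*((6 + 196) - 106) = 0*(202 - 106) = 0*96 = 0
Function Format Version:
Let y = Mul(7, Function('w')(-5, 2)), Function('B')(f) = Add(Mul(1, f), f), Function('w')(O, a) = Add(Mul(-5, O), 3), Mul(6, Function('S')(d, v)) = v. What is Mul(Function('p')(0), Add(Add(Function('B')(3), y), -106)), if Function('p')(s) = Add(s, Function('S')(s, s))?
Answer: 0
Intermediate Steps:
Function('S')(d, v) = Mul(Rational(1, 6), v)
Function('w')(O, a) = Add(3, Mul(-5, O))
Function('B')(f) = Mul(2, f) (Function('B')(f) = Add(f, f) = Mul(2, f))
y = 196 (y = Mul(7, Add(3, Mul(-5, -5))) = Mul(7, Add(3, 25)) = Mul(7, 28) = 196)
Function('p')(s) = Mul(Rational(7, 6), s) (Function('p')(s) = Add(s, Mul(Rational(1, 6), s)) = Mul(Rational(7, 6), s))
Mul(Function('p')(0), Add(Add(Function('B')(3), y), -106)) = Mul(Mul(Rational(7, 6), 0), Add(Add(Mul(2, 3), 196), -106)) = Mul(0, Add(Add(6, 196), -106)) = Mul(0, Add(202, -106)) = Mul(0, 96) = 0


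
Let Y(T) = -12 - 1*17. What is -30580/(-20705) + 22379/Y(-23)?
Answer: -92494075/120089 ≈ -770.21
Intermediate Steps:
Y(T) = -29 (Y(T) = -12 - 17 = -29)
-30580/(-20705) + 22379/Y(-23) = -30580/(-20705) + 22379/(-29) = -30580*(-1/20705) + 22379*(-1/29) = 6116/4141 - 22379/29 = -92494075/120089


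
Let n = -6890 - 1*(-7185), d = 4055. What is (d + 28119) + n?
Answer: 32469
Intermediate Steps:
n = 295 (n = -6890 + 7185 = 295)
(d + 28119) + n = (4055 + 28119) + 295 = 32174 + 295 = 32469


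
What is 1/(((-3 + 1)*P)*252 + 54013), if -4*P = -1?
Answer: 1/53887 ≈ 1.8557e-5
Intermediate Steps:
P = ¼ (P = -¼*(-1) = ¼ ≈ 0.25000)
1/(((-3 + 1)*P)*252 + 54013) = 1/(((-3 + 1)*(¼))*252 + 54013) = 1/(-2*¼*252 + 54013) = 1/(-½*252 + 54013) = 1/(-126 + 54013) = 1/53887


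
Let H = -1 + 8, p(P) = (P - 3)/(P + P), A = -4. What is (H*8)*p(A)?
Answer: 49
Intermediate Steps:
p(P) = (-3 + P)/(2*P) (p(P) = (-3 + P)/((2*P)) = (-3 + P)*(1/(2*P)) = (-3 + P)/(2*P))
H = 7
(H*8)*p(A) = (7*8)*((1/2)*(-3 - 4)/(-4)) = 56*((1/2)*(-1/4)*(-7)) = 56*(7/8) = 49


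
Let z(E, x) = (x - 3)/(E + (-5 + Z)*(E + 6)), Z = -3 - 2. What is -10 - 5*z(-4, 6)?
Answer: -75/8 ≈ -9.3750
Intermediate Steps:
Z = -5
z(E, x) = (-3 + x)/(-60 - 9*E) (z(E, x) = (x - 3)/(E + (-5 - 5)*(E + 6)) = (-3 + x)/(E - 10*(6 + E)) = (-3 + x)/(E + (-60 - 10*E)) = (-3 + x)/(-60 - 9*E))
-10 - 5*z(-4, 6) = -10 - 5*(3 - 1*6)/(3*(20 + 3*(-4))) = -10 - 5*(3 - 6)/(3*(20 - 12)) = -10 - 5*(-3)/(3*8) = -10 - 5*(-1/8) = -10 + 5/8 = -75/8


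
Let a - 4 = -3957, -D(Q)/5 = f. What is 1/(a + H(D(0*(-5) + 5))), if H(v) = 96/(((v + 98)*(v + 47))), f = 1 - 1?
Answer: -2303/9103711 ≈ -0.00025297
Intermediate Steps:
f = 0
D(Q) = 0 (D(Q) = -5*0 = 0)
H(v) = 96/((47 + v)*(98 + v)) (H(v) = 96/(((98 + v)*(47 + v))) = 96/(((47 + v)*(98 + v))) = 96*(1/((47 + v)*(98 + v))) = 96/((47 + v)*(98 + v)))
a = -3953 (a = 4 - 3957 = -3953)
1/(a + H(D(0*(-5) + 5))) = 1/(-3953 + 96/(4606 + 0² + 145*0)) = 1/(-3953 + 96/(4606 + 0 + 0)) = 1/(-3953 + 96/4606) = 1/(-3953 + 96*(1/4606)) = 1/(-3953 + 48/2303) = 1/(-9103711/2303) = -2303/9103711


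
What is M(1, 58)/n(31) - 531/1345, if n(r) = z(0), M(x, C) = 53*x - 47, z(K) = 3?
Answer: 2159/1345 ≈ 1.6052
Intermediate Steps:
M(x, C) = -47 + 53*x
n(r) = 3
M(1, 58)/n(31) - 531/1345 = (-47 + 53*1)/3 - 531/1345 = (-47 + 53)*(⅓) - 531*1/1345 = 6*(⅓) - 531/1345 = 2 - 531/1345 = 2159/1345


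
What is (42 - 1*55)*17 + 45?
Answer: -176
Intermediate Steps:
(42 - 1*55)*17 + 45 = (42 - 55)*17 + 45 = -13*17 + 45 = -221 + 45 = -176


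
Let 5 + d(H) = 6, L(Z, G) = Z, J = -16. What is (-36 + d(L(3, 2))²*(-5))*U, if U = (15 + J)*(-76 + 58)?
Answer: -738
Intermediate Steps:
d(H) = 1 (d(H) = -5 + 6 = 1)
U = 18 (U = (15 - 16)*(-76 + 58) = -1*(-18) = 18)
(-36 + d(L(3, 2))²*(-5))*U = (-36 + 1²*(-5))*18 = (-36 + 1*(-5))*18 = (-36 - 5)*18 = -41*18 = -738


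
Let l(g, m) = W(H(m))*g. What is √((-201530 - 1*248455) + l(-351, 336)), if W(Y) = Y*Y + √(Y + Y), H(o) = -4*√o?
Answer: √(-2336961 - 1404*I*√2*21^(¼)) ≈ 1.39 - 1528.7*I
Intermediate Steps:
W(Y) = Y² + √2*√Y (W(Y) = Y² + √(2*Y) = Y² + √2*√Y)
l(g, m) = g*(16*m + 2*√2*√(-√m)) (l(g, m) = ((-4*√m)² + √2*√(-4*√m))*g = (16*m + √2*(2*√(-√m)))*g = (16*m + 2*√2*√(-√m))*g = g*(16*m + 2*√2*√(-√m)))
√((-201530 - 1*248455) + l(-351, 336)) = √((-201530 - 1*248455) + 2*(-351)*(8*336 + √2*√(-√336))) = √((-201530 - 248455) + 2*(-351)*(2688 + √2*√(-4*√21))) = √(-449985 + 2*(-351)*(2688 + √2*√(-4*√21))) = √(-449985 + 2*(-351)*(2688 + √2*(2*I*21^(¼)))) = √(-449985 + 2*(-351)*(2688 + 2*I*√2*21^(¼))) = √(-449985 + (-1886976 - 1404*I*√2*21^(¼))) = √(-2336961 - 1404*I*√2*21^(¼))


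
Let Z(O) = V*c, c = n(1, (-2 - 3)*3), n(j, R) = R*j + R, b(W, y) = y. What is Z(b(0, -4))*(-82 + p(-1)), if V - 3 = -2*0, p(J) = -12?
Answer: 8460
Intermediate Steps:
n(j, R) = R + R*j
c = -30 (c = ((-2 - 3)*3)*(1 + 1) = -5*3*2 = -15*2 = -30)
V = 3 (V = 3 - 2*0 = 3 + 0 = 3)
Z(O) = -90 (Z(O) = 3*(-30) = -90)
Z(b(0, -4))*(-82 + p(-1)) = -90*(-82 - 12) = -90*(-94) = 8460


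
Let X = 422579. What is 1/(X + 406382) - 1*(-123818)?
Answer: 102640293099/828961 ≈ 1.2382e+5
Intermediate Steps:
1/(X + 406382) - 1*(-123818) = 1/(422579 + 406382) - 1*(-123818) = 1/828961 + 123818 = 102640293099/828961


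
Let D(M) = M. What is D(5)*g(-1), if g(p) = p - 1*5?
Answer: -30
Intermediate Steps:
g(p) = -5 + p (g(p) = p - 5 = -5 + p)
D(5)*g(-1) = 5*(-5 - 1) = 5*(-6) = -30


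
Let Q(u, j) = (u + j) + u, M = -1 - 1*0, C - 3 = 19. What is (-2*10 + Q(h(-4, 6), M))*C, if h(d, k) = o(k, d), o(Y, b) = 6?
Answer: -198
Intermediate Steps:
C = 22 (C = 3 + 19 = 22)
h(d, k) = 6
M = -1 (M = -1 + 0 = -1)
Q(u, j) = j + 2*u (Q(u, j) = (j + u) + u = j + 2*u)
(-2*10 + Q(h(-4, 6), M))*C = (-2*10 + (-1 + 2*6))*22 = (-20 + (-1 + 12))*22 = (-20 + 11)*22 = -9*22 = -198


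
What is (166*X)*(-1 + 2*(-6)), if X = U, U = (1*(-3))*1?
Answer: 6474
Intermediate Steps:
U = -3 (U = -3*1 = -3)
X = -3
(166*X)*(-1 + 2*(-6)) = (166*(-3))*(-1 + 2*(-6)) = -498*(-1 - 12) = -498*(-13) = 6474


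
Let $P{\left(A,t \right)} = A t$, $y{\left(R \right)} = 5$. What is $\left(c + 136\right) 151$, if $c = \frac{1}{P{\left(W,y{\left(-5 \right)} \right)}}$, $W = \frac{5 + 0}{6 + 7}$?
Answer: $\frac{515363}{25} \approx 20615.0$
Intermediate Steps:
$W = \frac{5}{13} \approx 0.38462$
$c = \frac{13}{25}$ ($c = \frac{1}{\frac{5}{13} \cdot 5} = \frac{1}{\frac{25}{13}} = \frac{13}{25} \approx 0.52$)
$\left(c + 136\right) 151 = \left(\frac{13}{25} + 136\right) 151 = \frac{3413}{25} \cdot 151 = \frac{515363}{25}$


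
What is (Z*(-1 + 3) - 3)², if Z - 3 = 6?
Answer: 225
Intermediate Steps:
Z = 9 (Z = 3 + 6 = 9)
(Z*(-1 + 3) - 3)² = (9*(-1 + 3) - 3)² = (9*2 - 3)² = (18 - 3)² = 15² = 225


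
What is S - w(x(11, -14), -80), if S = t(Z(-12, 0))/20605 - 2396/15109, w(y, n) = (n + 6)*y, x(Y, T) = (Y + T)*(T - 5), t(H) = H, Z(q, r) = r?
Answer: 63727366/15109 ≈ 4217.8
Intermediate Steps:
x(Y, T) = (-5 + T)*(T + Y) (x(Y, T) = (T + Y)*(-5 + T) = (-5 + T)*(T + Y))
w(y, n) = y*(6 + n) (w(y, n) = (6 + n)*y = y*(6 + n))
S = -2396/15109 (S = 0/20605 - 2396/15109 = 0*(1/20605) - 2396*1/15109 = 0 - 2396/15109 = -2396/15109 ≈ -0.15858)
S - w(x(11, -14), -80) = -2396/15109 - ((-14)² - 5*(-14) - 5*11 - 14*11)*(6 - 80) = -2396/15109 - (196 + 70 - 55 - 154)*(-74) = -2396/15109 - 57*(-74) = -2396/15109 - 1*(-4218) = -2396/15109 + 4218 = 63727366/15109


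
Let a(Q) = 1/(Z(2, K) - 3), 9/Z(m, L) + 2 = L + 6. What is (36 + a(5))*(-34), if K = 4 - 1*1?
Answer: -7225/6 ≈ -1204.2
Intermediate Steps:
K = 3 (K = 4 - 1 = 3)
Z(m, L) = 9/(4 + L) (Z(m, L) = 9/(-2 + (L + 6)) = 9/(-2 + (6 + L)) = 9/(4 + L))
a(Q) = -7/12 (a(Q) = 1/(9/(4 + 3) - 3) = 1/(9/7 - 3) = 1/(-12/7) = -7/12)
(36 + a(5))*(-34) = (36 - 7/12)*(-34) = (425/12)*(-34) = -7225/6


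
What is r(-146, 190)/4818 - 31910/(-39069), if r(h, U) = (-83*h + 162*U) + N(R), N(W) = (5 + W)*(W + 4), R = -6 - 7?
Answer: 305422885/31372407 ≈ 9.7354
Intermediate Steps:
R = -13
N(W) = (4 + W)*(5 + W) (N(W) = (5 + W)*(4 + W) = (4 + W)*(5 + W))
r(h, U) = 72 - 83*h + 162*U (r(h, U) = (-83*h + 162*U) + (20 + (-13)**2 + 9*(-13)) = (-83*h + 162*U) + (20 + 169 - 117) = (-83*h + 162*U) + 72 = 72 - 83*h + 162*U)
r(-146, 190)/4818 - 31910/(-39069) = (72 - 83*(-146) + 162*190)/4818 - 31910/(-39069) = (72 + 12118 + 30780)*(1/4818) - 31910*(-1/39069) = 42970*(1/4818) + 31910/39069 = 21485/2409 + 31910/39069 = 305422885/31372407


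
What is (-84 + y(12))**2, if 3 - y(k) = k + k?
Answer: 11025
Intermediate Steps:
y(k) = 3 - 2*k (y(k) = 3 - (k + k) = 3 - 2*k)
(-84 + y(12))**2 = (-84 + (3 - 2*12))**2 = (-84 + (3 - 24))**2 = (-84 - 21)**2 = (-105)**2 = 11025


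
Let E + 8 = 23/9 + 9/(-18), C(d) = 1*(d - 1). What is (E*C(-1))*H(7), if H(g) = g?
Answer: 749/9 ≈ 83.222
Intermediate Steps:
C(d) = -1 + d (C(d) = 1*(-1 + d) = -1 + d)
E = -107/18 (E = -8 + (23/9 + 9/(-18)) = -8 + (23*(⅑) + 9*(-1/18)) = -8 + (23/9 - ½) = -8 + 37/18 = -107/18 ≈ -5.9444)
(E*C(-1))*H(7) = -107*(-1 - 1)/18*7 = -107/18*(-2)*7 = (107/9)*7 = 749/9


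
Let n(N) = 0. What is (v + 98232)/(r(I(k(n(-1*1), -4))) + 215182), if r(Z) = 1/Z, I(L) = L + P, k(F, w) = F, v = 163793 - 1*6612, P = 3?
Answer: 766239/645547 ≈ 1.1870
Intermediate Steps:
v = 157181 (v = 163793 - 6612 = 157181)
I(L) = 3 + L (I(L) = L + 3 = 3 + L)
(v + 98232)/(r(I(k(n(-1*1), -4))) + 215182) = (157181 + 98232)/(1/(3 + 0) + 215182) = 255413/(1/3 + 215182) = 255413/(645547/3) = 255413*(3/645547) = 766239/645547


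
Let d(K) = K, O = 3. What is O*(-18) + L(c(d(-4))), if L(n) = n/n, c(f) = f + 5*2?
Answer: -53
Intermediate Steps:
c(f) = 10 + f (c(f) = f + 10 = 10 + f)
L(n) = 1
O*(-18) + L(c(d(-4))) = 3*(-18) + 1 = -54 + 1 = -53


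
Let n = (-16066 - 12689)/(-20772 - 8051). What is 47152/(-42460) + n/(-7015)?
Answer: -476752077037/429256471435 ≈ -1.1106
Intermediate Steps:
n = 28755/28823 (n = -28755/(-28823) = -28755*(-1/28823) = 28755/28823 ≈ 0.99764)
47152/(-42460) + n/(-7015) = 47152/(-42460) + (28755/28823)/(-7015) = 47152*(-1/42460) + (28755/28823)*(-1/7015) = -11788/10615 - 5751/40438669 = -476752077037/429256471435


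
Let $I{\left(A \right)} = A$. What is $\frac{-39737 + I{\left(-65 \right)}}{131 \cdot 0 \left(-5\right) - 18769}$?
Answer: $\frac{39802}{18769} \approx 2.1206$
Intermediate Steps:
$\frac{-39737 + I{\left(-65 \right)}}{131 \cdot 0 \left(-5\right) - 18769} = \frac{-39737 - 65}{131 \cdot 0 \left(-5\right) - 18769} = - \frac{39802}{131 \cdot 0 - 18769} = - \frac{39802}{0 - 18769} = - \frac{39802}{-18769} = \left(-39802\right) \left(- \frac{1}{18769}\right) = \frac{39802}{18769}$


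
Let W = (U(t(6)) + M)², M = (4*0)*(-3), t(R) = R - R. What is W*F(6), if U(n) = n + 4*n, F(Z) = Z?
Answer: 0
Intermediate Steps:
t(R) = 0
M = 0 (M = 0*(-3) = 0)
U(n) = 5*n
W = 0 (W = (5*0 + 0)² = (0 + 0)² = 0² = 0)
W*F(6) = 0*6 = 0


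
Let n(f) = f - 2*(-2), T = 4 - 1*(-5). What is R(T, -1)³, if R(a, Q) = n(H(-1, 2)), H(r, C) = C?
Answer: 216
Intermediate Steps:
T = 9 (T = 4 + 5 = 9)
n(f) = 4 + f (n(f) = f + 4 = 4 + f)
R(a, Q) = 6 (R(a, Q) = 4 + 2 = 6)
R(T, -1)³ = 6³ = 216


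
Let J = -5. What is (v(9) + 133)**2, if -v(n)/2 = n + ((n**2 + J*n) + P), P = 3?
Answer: 1369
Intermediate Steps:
v(n) = -6 - 2*n**2 + 8*n (v(n) = -2*(n + ((n**2 - 5*n) + 3)) = -2*(n + (3 + n**2 - 5*n)) = -2*(3 + n**2 - 4*n) = -6 - 2*n**2 + 8*n)
(v(9) + 133)**2 = ((-6 - 2*9**2 + 8*9) + 133)**2 = ((-6 - 2*81 + 72) + 133)**2 = ((-6 - 162 + 72) + 133)**2 = (-96 + 133)**2 = 37**2 = 1369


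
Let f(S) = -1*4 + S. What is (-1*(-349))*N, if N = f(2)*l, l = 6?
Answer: -4188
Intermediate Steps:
f(S) = -4 + S
N = -12 (N = (-4 + 2)*6 = -2*6 = -12)
(-1*(-349))*N = -1*(-349)*(-12) = 349*(-12) = -4188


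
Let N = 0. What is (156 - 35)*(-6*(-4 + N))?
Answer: 2904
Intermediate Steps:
(156 - 35)*(-6*(-4 + N)) = (156 - 35)*(-6*(-4 + 0)) = 121*(-6*(-4)) = 121*24 = 2904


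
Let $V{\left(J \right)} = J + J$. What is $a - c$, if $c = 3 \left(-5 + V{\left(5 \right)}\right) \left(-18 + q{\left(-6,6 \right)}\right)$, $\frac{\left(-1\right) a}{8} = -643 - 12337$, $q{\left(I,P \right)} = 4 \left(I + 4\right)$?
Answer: $104230$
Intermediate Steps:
$V{\left(J \right)} = 2 J$
$q{\left(I,P \right)} = 16 + 4 I$ ($q{\left(I,P \right)} = 4 \left(4 + I\right) = 16 + 4 I$)
$a = 103840$ ($a = - 8 \left(-643 - 12337\right) = \left(-8\right) \left(-12980\right) = 103840$)
$c = -390$ ($c = 3 \left(-5 + 2 \cdot 5\right) \left(-18 + \left(16 + 4 \left(-6\right)\right)\right) = 3 \left(-5 + 10\right) \left(-18 + \left(16 - 24\right)\right) = 3 \cdot 5 \left(-18 - 8\right) = 15 \left(-26\right) = -390$)
$a - c = 103840 - -390 = 103840 + 390 = 104230$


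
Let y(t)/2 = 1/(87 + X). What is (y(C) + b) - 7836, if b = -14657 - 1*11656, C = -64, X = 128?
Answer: -7342033/215 ≈ -34149.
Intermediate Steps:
b = -26313 (b = -14657 - 11656 = -26313)
y(t) = 2/215 (y(t) = 2/(87 + 128) = 2/215)
(y(C) + b) - 7836 = (2/215 - 26313) - 7836 = -5657293/215 - 7836 = -7342033/215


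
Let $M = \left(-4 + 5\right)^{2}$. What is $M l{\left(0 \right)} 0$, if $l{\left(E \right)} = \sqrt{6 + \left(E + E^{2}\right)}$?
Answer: $0$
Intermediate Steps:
$M = 1$ ($M = 1^{2} = 1$)
$l{\left(E \right)} = \sqrt{6 + E + E^{2}}$
$M l{\left(0 \right)} 0 = 1 \sqrt{6 + 0 + 0^{2}} \cdot 0 = 1 \sqrt{6 + 0 + 0} \cdot 0 = 1 \sqrt{6} \cdot 0 = \sqrt{6} \cdot 0 = 0$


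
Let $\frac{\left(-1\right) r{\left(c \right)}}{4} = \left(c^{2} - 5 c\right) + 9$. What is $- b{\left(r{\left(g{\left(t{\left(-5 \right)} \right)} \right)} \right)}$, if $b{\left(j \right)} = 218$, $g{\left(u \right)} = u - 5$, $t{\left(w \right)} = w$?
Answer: $-218$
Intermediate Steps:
$g{\left(u \right)} = -5 + u$ ($g{\left(u \right)} = u - 5 = -5 + u$)
$r{\left(c \right)} = -36 - 4 c^{2} + 20 c$ ($r{\left(c \right)} = - 4 \left(\left(c^{2} - 5 c\right) + 9\right) = - 4 \left(9 + c^{2} - 5 c\right) = -36 - 4 c^{2} + 20 c$)
$- b{\left(r{\left(g{\left(t{\left(-5 \right)} \right)} \right)} \right)} = \left(-1\right) 218 = -218$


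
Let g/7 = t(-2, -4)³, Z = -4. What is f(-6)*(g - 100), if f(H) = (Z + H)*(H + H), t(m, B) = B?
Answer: -65760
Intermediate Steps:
f(H) = 2*H*(-4 + H) (f(H) = (-4 + H)*(H + H) = (-4 + H)*(2*H) = 2*H*(-4 + H))
g = -448 (g = 7*(-4)³ = 7*(-64) = -448)
f(-6)*(g - 100) = (2*(-6)*(-4 - 6))*(-448 - 100) = (2*(-6)*(-10))*(-548) = 120*(-548) = -65760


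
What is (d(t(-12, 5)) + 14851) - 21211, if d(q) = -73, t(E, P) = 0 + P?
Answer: -6433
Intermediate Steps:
t(E, P) = P
(d(t(-12, 5)) + 14851) - 21211 = (-73 + 14851) - 21211 = 14778 - 21211 = -6433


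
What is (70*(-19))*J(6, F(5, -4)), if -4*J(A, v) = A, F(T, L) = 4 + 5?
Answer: 1995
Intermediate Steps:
F(T, L) = 9
J(A, v) = -A/4
(70*(-19))*J(6, F(5, -4)) = (70*(-19))*(-¼*6) = -1330*(-3/2) = 1995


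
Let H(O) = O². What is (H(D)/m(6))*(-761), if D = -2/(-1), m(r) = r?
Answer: -1522/3 ≈ -507.33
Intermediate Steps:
D = 2 (D = -2*(-1) = 2)
(H(D)/m(6))*(-761) = (2²/6)*(-761) = (4*(⅙))*(-761) = (⅔)*(-761) = -1522/3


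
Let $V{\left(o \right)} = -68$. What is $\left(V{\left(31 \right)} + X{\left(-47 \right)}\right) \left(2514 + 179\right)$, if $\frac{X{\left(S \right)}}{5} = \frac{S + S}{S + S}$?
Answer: $-169659$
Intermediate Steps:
$X{\left(S \right)} = 5$ ($X{\left(S \right)} = 5 \frac{S + S}{S + S} = 5 \frac{2 S}{2 S} = 5 \cdot 2 S \frac{1}{2 S} = 5 \cdot 1 = 5$)
$\left(V{\left(31 \right)} + X{\left(-47 \right)}\right) \left(2514 + 179\right) = \left(-68 + 5\right) \left(2514 + 179\right) = \left(-63\right) 2693 = -169659$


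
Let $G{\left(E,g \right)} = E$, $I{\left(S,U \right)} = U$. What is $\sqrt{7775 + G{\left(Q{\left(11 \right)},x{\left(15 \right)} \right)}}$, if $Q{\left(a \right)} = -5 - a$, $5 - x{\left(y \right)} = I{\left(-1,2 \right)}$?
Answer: $\sqrt{7759} \approx 88.085$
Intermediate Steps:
$x{\left(y \right)} = 3$ ($x{\left(y \right)} = 5 - 2 = 3$)
$\sqrt{7775 + G{\left(Q{\left(11 \right)},x{\left(15 \right)} \right)}} = \sqrt{7775 - 16} = \sqrt{7759}$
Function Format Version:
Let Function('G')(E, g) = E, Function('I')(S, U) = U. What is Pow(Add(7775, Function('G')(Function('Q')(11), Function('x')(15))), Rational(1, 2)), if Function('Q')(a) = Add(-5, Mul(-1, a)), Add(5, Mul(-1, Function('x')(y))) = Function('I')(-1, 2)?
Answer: Pow(7759, Rational(1, 2)) ≈ 88.085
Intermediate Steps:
Function('x')(y) = 3 (Function('x')(y) = Add(5, Mul(-1, 2)) = Add(5, -2) = 3)
Pow(Add(7775, Function('G')(Function('Q')(11), Function('x')(15))), Rational(1, 2)) = Pow(Add(7775, Add(-5, Mul(-1, 11))), Rational(1, 2)) = Pow(Add(7775, Add(-5, -11)), Rational(1, 2)) = Pow(Add(7775, -16), Rational(1, 2)) = Pow(7759, Rational(1, 2))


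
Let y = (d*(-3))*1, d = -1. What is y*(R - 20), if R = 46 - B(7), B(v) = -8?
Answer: 102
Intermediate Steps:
R = 54 (R = 46 - 1*(-8) = 46 + 8 = 54)
y = 3 (y = -1*(-3)*1 = 3*1 = 3)
y*(R - 20) = 3*(54 - 20) = 3*34 = 102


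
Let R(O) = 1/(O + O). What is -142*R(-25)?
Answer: 71/25 ≈ 2.8400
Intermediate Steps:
R(O) = 1/(2*O)
-142*R(-25) = -71/(-25) = -71*(-1)/25 = -142*(-1/50) = 71/25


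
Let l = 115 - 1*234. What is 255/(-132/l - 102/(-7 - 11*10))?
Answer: 1183455/9194 ≈ 128.72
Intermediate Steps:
l = -119 (l = 115 - 234 = -119)
255/(-132/l - 102/(-7 - 11*10)) = 255/(-132/(-119) - 102/(-7 - 11*10)) = 255/(-132*(-1/119) - 102/(-7 - 110)) = 255/(132/119 - 102/(-117)) = 255/(132/119 - 102*(-1/117)) = 255/(132/119 + 34/39) = 255/(9194/4641) = 255*(4641/9194) = 1183455/9194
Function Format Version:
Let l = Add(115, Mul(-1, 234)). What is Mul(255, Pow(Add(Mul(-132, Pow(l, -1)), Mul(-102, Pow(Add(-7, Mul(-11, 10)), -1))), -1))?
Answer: Rational(1183455, 9194) ≈ 128.72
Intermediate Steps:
l = -119 (l = Add(115, -234) = -119)
Mul(255, Pow(Add(Mul(-132, Pow(l, -1)), Mul(-102, Pow(Add(-7, Mul(-11, 10)), -1))), -1)) = Mul(255, Pow(Add(Mul(-132, Pow(-119, -1)), Mul(-102, Pow(Add(-7, Mul(-11, 10)), -1))), -1)) = Mul(255, Pow(Add(Mul(-132, Rational(-1, 119)), Mul(-102, Pow(Add(-7, -110), -1))), -1)) = Mul(255, Pow(Add(Rational(132, 119), Mul(-102, Pow(-117, -1))), -1)) = Mul(255, Pow(Add(Rational(132, 119), Mul(-102, Rational(-1, 117))), -1)) = Mul(255, Pow(Add(Rational(132, 119), Rational(34, 39)), -1)) = Mul(255, Pow(Rational(9194, 4641), -1)) = Mul(255, Rational(4641, 9194)) = Rational(1183455, 9194)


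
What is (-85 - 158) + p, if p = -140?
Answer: -383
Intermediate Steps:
(-85 - 158) + p = (-85 - 158) - 140 = -243 - 140 = -383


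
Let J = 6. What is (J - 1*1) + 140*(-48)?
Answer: -6715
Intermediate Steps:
(J - 1*1) + 140*(-48) = (6 - 1*1) + 140*(-48) = (6 - 1) - 6720 = 5 - 6720 = -6715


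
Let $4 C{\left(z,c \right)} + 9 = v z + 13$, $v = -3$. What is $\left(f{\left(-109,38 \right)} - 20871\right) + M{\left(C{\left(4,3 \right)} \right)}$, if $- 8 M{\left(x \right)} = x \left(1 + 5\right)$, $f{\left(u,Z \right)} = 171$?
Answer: $- \frac{41397}{2} \approx -20699.0$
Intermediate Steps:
$C{\left(z,c \right)} = 1 - \frac{3 z}{4}$ ($C{\left(z,c \right)} = - \frac{9}{4} + \frac{- 3 z + 13}{4} = - \frac{9}{4} + \frac{13 - 3 z}{4} = - \frac{9}{4} - \left(- \frac{13}{4} + \frac{3 z}{4}\right) = 1 - \frac{3 z}{4}$)
$M{\left(x \right)} = - \frac{3 x}{4}$ ($M{\left(x \right)} = - \frac{x \left(1 + 5\right)}{8} = - \frac{x 6}{8} = - \frac{6 x}{8} = - \frac{3 x}{4}$)
$\left(f{\left(-109,38 \right)} - 20871\right) + M{\left(C{\left(4,3 \right)} \right)} = \left(171 - 20871\right) - \frac{3 \left(1 - 3\right)}{4} = -20700 - \frac{3 \left(1 - 3\right)}{4} = -20700 - - \frac{3}{2} = -20700 + \frac{3}{2} = - \frac{41397}{2}$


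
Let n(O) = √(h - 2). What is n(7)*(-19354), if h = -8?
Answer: -19354*I*√10 ≈ -61203.0*I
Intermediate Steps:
n(O) = I*√10 (n(O) = √(-8 - 2) = √(-10) = I*√10)
n(7)*(-19354) = (I*√10)*(-19354) = -19354*I*√10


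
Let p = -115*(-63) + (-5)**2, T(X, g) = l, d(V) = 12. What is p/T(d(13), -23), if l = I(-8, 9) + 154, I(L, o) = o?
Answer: 7270/163 ≈ 44.601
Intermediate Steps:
l = 163 (l = 9 + 154 = 163)
T(X, g) = 163
p = 7270 (p = 7245 + 25 = 7270)
p/T(d(13), -23) = 7270/163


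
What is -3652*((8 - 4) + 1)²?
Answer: -91300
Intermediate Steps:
-3652*((8 - 4) + 1)² = -3652*(4 + 1)² = -3652*5² = -3652*25 = -91300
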